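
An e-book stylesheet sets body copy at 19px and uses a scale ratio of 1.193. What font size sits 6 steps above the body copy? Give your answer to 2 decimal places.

19.0 × 1.193⁶ = 19.0 × 2.88299 ≈ 54.78

54.78px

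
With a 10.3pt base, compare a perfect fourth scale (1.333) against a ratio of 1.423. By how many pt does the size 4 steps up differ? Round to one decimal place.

9.7pt

Perfect fourth: 10.3 × 1.333⁴ = 32.521pt
At 1.423: 10.3 × 1.423⁴ = 42.233pt
Difference: 42.233 − 32.521 = 9.712pt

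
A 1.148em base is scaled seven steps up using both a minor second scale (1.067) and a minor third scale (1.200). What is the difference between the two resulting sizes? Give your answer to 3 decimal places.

2.306em

Minor second: 1.148 × 1.067⁷ = 1.80756em
Minor third: 1.148 × 1.200⁷ = 4.11349em
Difference: 4.11349 − 1.80756 = 2.30593em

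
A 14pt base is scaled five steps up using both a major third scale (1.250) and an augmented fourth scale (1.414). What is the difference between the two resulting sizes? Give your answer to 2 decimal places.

36.41pt

Major third: 14.0 × 1.250⁵ = 42.7246pt
Augmented fourth: 14.0 × 1.414⁵ = 79.1362pt
Difference: 79.1362 − 42.7246 = 36.4116pt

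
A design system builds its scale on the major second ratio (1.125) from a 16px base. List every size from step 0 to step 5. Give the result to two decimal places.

16.00px, 18.00px, 20.25px, 22.78px, 25.63px, 28.83px

Step 0: 16px
Step 1: 16.0 × 1.125 = 18.00
Step 2: 16.0 × 1.125² = 20.25
Step 3: 16.0 × 1.125³ = 22.78
Step 4: 16.0 × 1.125⁴ = 25.63
Step 5: 16.0 × 1.125⁵ = 28.83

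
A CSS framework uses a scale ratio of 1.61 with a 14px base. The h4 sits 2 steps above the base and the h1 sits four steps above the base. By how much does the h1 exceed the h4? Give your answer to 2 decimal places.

57.78px

Step 2: 14.0 × 1.61² = 36.2894px
Step 4: 14.0 × 1.61⁴ = 94.0658px
Difference: 94.0658 − 36.2894 = 57.7764px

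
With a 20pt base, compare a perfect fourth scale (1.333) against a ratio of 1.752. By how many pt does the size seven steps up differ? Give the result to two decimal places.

863.80pt

Perfect fourth: 20.0 × 1.333⁷ = 149.5688pt
At 1.752: 20.0 × 1.752⁷ = 1013.3716pt
Difference: 1013.3716 − 149.5688 = 863.8028pt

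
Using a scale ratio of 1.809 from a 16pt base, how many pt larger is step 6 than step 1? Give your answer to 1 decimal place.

531.8pt

Step 1: 16.0 × 1.809 = 28.944pt
Step 6: 16.0 × 1.809⁶ = 560.727pt
Difference: 560.727 − 28.944 = 531.783pt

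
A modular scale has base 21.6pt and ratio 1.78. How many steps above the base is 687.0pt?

1.78ⁿ = 687.0 / 21.6 = 31.8056
n = ln(31.8056) / ln(1.78) = 3.4596 / 0.5766 ≈ 6.00

6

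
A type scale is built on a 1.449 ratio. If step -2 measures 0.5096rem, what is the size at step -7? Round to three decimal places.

The gap is -7 − (-2) = -5 steps, so the factor is 1.449^-5.
0.5096 ÷ 1.449⁵ = 0.5096 ÷ 6.38766 ≈ 0.080

0.080rem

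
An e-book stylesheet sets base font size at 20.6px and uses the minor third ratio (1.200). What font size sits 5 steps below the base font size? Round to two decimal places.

20.6 ÷ 1.200⁵ = 20.6 ÷ 2.48832 ≈ 8.28

8.28px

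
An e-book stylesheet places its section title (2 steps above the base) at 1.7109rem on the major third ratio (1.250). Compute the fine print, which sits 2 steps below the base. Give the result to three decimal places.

The gap is -2 − (2) = -4 steps, so the factor is 1.250^-4.
1.7109 ÷ 1.250⁴ = 1.7109 ÷ 2.44141 ≈ 0.701

0.701rem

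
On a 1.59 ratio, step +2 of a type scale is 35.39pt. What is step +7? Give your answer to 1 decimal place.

The gap is 7 − (2) = 5 steps, so the factor is 1.59^5.
35.39 × 1.59⁵ = 35.39 × 10.16215 ≈ 359.639

359.6pt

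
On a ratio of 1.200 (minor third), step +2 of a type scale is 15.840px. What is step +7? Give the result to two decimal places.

15.840 × 1.200⁵ = 15.840 × 2.48832 ≈ 39.415

39.41px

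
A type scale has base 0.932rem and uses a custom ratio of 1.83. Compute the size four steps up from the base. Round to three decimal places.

10.453rem

Each step on a modular scale multiplies by the ratio, so the size n steps from the base is base × ratioⁿ.
0.932 × 1.83⁴ = 0.932 × 11.21513 ≈ 10.453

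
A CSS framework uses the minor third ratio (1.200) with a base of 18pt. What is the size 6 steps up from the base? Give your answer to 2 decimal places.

53.75pt

18.0 × 1.200⁶ = 18.0 × 2.98598 ≈ 53.75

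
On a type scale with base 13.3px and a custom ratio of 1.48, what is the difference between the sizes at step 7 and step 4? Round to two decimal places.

143.05px

Step 4: 13.3 × 1.48⁴ = 63.8114px
Step 7: 13.3 × 1.48⁷ = 206.8634px
Difference: 206.8634 − 63.8114 = 143.0520px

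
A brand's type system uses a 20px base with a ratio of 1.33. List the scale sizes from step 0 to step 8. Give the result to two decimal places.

20.00px, 26.60px, 35.38px, 47.05px, 62.58px, 83.23px, 110.70px, 147.23px, 195.81px

Step 0: 20px
Step 1: 20.0 × 1.33 = 26.60
Step 2: 20.0 × 1.33² = 35.38
Step 3: 20.0 × 1.33³ = 47.05
Step 4: 20.0 × 1.33⁴ = 62.58
Step 5: 20.0 × 1.33⁵ = 83.23
Step 6: 20.0 × 1.33⁶ = 110.70
Step 7: 20.0 × 1.33⁷ = 147.23
Step 8: 20.0 × 1.33⁸ = 195.81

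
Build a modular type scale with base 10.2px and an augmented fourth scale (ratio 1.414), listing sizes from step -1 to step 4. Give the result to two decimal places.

Step -1: 10.2 ÷ 1.414 = 7.21
Step 0: 10.2px
Step 1: 10.2 × 1.414 = 14.42
Step 2: 10.2 × 1.414² = 20.39
Step 3: 10.2 × 1.414³ = 28.84
Step 4: 10.2 × 1.414⁴ = 40.78

7.21px, 10.20px, 14.42px, 20.39px, 28.84px, 40.78px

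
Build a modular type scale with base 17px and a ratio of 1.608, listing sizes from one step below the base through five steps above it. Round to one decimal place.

Step -1: 17.0 ÷ 1.608 = 10.6
Step 0: 17px
Step 1: 17.0 × 1.608 = 27.3
Step 2: 17.0 × 1.608² = 44.0
Step 3: 17.0 × 1.608³ = 70.7
Step 4: 17.0 × 1.608⁴ = 113.7
Step 5: 17.0 × 1.608⁵ = 182.8

10.6px, 17.0px, 27.3px, 44.0px, 70.7px, 113.7px, 182.8px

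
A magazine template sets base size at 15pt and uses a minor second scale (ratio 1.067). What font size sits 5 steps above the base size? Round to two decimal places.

Every step multiplies by the scale ratio.
15.0 × 1.067⁵ = 15.0 × 1.38300 ≈ 20.74

20.74pt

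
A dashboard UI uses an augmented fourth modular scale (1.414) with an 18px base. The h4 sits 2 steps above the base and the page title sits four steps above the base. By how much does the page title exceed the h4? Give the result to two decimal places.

35.97px

Step 2: 18.0 × 1.414² = 35.9891px
Step 4: 18.0 × 1.414⁴ = 71.9565px
Difference: 71.9565 − 35.9891 = 35.9674px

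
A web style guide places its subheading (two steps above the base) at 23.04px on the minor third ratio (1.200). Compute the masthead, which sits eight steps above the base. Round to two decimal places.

68.80px

The gap is 8 − (2) = 6 steps, so the factor is 1.200^6.
23.04 × 1.200⁶ = 23.04 × 2.98598 ≈ 68.797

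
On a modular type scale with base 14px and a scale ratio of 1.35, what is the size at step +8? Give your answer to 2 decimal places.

14.0 × 1.35⁸ = 14.0 × 11.03240 ≈ 154.45

154.45px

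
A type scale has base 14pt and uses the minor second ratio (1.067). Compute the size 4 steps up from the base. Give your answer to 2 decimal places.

18.15pt

A modular type scale is a geometric sequence: sizeₙ = base × rⁿ.
14.0 × 1.067⁴ = 14.0 × 1.29616 ≈ 18.15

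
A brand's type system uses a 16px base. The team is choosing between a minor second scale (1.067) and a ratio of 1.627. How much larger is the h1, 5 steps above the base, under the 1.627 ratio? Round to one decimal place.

160.3px

Minor second: 16.0 × 1.067⁵ = 22.128px
At 1.627: 16.0 × 1.627⁵ = 182.414px
Difference: 182.414 − 22.128 = 160.286px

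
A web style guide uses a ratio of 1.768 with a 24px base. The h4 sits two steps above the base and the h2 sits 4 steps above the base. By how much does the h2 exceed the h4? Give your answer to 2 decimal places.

159.48px

Step 2: 24.0 × 1.768² = 75.0198px
Step 4: 24.0 × 1.768⁴ = 234.4986px
Difference: 234.4986 − 75.0198 = 159.4788px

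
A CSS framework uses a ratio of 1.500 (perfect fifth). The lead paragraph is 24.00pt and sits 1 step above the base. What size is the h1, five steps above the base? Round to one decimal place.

121.5pt

24.00 × 1.500⁴ = 24.00 × 5.06250 ≈ 121.500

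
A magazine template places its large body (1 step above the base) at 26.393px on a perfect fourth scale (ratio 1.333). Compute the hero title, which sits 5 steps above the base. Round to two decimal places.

83.33px

Moving from step +1 to step +5 is 4 steps up, so multiply by r⁴.
26.393 × 1.333⁴ = 26.393 × 3.15733 ≈ 83.332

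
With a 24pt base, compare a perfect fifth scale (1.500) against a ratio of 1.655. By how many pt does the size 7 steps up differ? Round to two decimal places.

406.14pt

Perfect fifth: 24.0 × 1.500⁷ = 410.0625pt
At 1.655: 24.0 × 1.655⁷ = 816.2012pt
Difference: 816.2012 − 410.0625 = 406.1387pt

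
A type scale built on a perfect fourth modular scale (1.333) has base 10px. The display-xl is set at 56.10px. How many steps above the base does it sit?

1.333ⁿ = 56.10 / 10 = 5.6100
n = ln(5.6100) / ln(1.333) = 1.7246 / 0.2874 ≈ 6.00

6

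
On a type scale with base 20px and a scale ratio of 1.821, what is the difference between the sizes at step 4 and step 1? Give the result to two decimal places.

Step 1: 20.0 × 1.821 = 36.4200px
Step 4: 20.0 × 1.821⁴ = 219.9226px
Difference: 219.9226 − 36.4200 = 183.5026px

183.50px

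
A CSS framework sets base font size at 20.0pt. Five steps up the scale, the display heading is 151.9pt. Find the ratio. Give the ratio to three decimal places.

1.500

The ratio satisfies 20.0 × r⁵ = 151.9, so r = (151.9 / 20.0)^(1/5).
r = 7.5950^(1/5) ≈ 1.5000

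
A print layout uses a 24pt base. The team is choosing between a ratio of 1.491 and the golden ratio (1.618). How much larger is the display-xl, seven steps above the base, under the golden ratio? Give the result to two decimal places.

303.58pt

At 1.491: 24.0 × 1.491⁷ = 393.1468pt
Golden ratio: 24.0 × 1.618⁷ = 696.7241pt
Difference: 696.7241 − 393.1468 = 303.5773pt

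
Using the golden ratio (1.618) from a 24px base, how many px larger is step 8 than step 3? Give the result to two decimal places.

Step 3: 24.0 × 1.618³ = 101.6592px
Step 8: 24.0 × 1.618⁸ = 1127.2997px
Difference: 1127.2997 − 101.6592 = 1025.6405px

1025.64px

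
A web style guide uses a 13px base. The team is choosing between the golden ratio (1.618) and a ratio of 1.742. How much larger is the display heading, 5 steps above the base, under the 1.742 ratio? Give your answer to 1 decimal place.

Golden ratio: 13.0 × 1.618⁵ = 144.157px
At 1.742: 13.0 × 1.742⁵ = 208.537px
Difference: 208.537 − 144.157 = 64.380px

64.4px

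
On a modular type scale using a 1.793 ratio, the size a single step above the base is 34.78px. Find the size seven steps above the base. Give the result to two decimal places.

The gap is 7 − (1) = 6 steps, so the factor is 1.793^6.
34.78 × 1.793⁶ = 34.78 × 33.22628 ≈ 1155.610

1155.61px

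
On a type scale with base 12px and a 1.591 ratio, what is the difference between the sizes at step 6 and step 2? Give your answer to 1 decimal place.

164.3px

Step 2: 12.0 × 1.591² = 30.375px
Step 6: 12.0 × 1.591⁶ = 194.627px
Difference: 194.627 − 30.375 = 164.252px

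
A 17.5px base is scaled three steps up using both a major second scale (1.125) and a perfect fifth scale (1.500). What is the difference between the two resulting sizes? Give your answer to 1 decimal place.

Major second: 17.5 × 1.125³ = 24.917px
Perfect fifth: 17.5 × 1.500³ = 59.062px
Difference: 59.062 − 24.917 = 34.145px

34.1px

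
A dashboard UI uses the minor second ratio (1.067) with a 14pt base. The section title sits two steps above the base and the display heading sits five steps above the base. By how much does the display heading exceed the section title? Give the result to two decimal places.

Step 2: 14.0 × 1.067² = 15.9388pt
Step 5: 14.0 × 1.067⁵ = 19.3620pt
Difference: 19.3620 − 15.9388 = 3.4232pt

3.42pt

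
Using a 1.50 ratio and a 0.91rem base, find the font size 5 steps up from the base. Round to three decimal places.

6.910rem

A modular type scale is a geometric sequence: sizeₙ = base × rⁿ.
0.91 × 1.50⁵ = 0.91 × 7.59375 ≈ 6.910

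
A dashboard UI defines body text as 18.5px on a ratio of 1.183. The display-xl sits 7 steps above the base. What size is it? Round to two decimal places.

59.99px

A modular type scale is a geometric sequence: sizeₙ = base × rⁿ.
18.5 × 1.183⁷ = 18.5 × 3.24260 ≈ 59.99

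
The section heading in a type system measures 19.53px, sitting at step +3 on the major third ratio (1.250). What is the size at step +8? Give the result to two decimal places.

59.60px

19.53 × 1.250⁵ = 19.53 × 3.05176 ≈ 59.601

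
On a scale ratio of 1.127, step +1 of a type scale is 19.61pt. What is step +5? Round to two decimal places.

31.64pt

19.61 × 1.127⁴ = 19.61 × 1.61323 ≈ 31.635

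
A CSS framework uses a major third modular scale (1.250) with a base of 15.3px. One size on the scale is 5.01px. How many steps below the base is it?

1.250ⁿ = 15.3 / 5.01 = 3.0539
n = ln(3.0539) / ln(1.250) = 1.1164 / 0.2231 ≈ 5.00

5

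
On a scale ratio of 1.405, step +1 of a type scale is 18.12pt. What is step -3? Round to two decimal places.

4.65pt

18.12 ÷ 1.405⁴ = 18.12 ÷ 3.89677 ≈ 4.650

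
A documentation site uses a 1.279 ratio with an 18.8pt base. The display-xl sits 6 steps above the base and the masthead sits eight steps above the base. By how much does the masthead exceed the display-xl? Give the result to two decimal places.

52.33pt

Step 6: 18.8 × 1.279⁶ = 82.2965pt
Step 8: 18.8 × 1.279⁸ = 134.6239pt
Difference: 134.6239 − 82.2965 = 52.3274pt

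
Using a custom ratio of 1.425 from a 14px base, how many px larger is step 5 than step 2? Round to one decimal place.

53.8px

Step 2: 14.0 × 1.425² = 28.429px
Step 5: 14.0 × 1.425⁵ = 82.263px
Difference: 82.263 − 28.429 = 53.834px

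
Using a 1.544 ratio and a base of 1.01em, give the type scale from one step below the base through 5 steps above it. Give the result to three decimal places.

0.654em, 1.010em, 1.559em, 2.408em, 3.718em, 5.740em, 8.863em

Step -1: 1.01 ÷ 1.544 = 0.654
Step 0: 1.01em
Step 1: 1.01 × 1.544 = 1.559
Step 2: 1.01 × 1.544² = 2.408
Step 3: 1.01 × 1.544³ = 3.718
Step 4: 1.01 × 1.544⁴ = 5.740
Step 5: 1.01 × 1.544⁵ = 8.863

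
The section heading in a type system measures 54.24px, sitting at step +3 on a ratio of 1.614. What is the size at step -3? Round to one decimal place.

Moving from step +3 to step -3 is 6 steps down, so divide by r⁶.
54.24 ÷ 1.614⁶ = 54.24 ÷ 17.67751 ≈ 3.068

3.1px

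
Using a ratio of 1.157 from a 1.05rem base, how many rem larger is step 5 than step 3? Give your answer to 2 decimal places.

Step 3: 1.05 × 1.157³ = 1.6263rem
Step 5: 1.05 × 1.157⁵ = 2.1770rem
Difference: 2.1770 − 1.6263 = 0.5507rem

0.55rem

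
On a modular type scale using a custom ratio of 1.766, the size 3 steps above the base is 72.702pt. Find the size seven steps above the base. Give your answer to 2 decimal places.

707.15pt

Moving from step +3 to step +7 is 4 steps up, so multiply by r⁴.
72.702 × 1.766⁴ = 72.702 × 9.72664 ≈ 707.146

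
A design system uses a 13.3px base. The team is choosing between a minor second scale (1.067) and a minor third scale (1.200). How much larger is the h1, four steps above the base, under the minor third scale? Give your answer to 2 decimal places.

10.34px

Minor second: 13.3 × 1.067⁴ = 17.2389px
Minor third: 13.3 × 1.200⁴ = 27.5789px
Difference: 27.5789 − 17.2389 = 10.3400px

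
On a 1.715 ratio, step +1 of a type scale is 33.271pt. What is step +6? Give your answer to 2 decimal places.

33.271 × 1.715⁵ = 33.271 × 14.83613 ≈ 493.613

493.61pt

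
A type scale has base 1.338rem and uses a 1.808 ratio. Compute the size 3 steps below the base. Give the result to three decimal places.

0.226rem

1.338 ÷ 1.808³ = 1.338 ÷ 5.91011 ≈ 0.226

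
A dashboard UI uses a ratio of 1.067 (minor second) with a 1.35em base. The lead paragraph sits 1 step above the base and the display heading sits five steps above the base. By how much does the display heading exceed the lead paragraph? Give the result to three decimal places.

Step 1: 1.35 × 1.067 = 1.44045em
Step 5: 1.35 × 1.067⁵ = 1.86705em
Difference: 1.86705 − 1.44045 = 0.42660em

0.427em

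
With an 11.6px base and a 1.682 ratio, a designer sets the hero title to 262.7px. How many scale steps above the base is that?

1.682ⁿ = 262.7 / 11.6 = 22.6466
n = ln(22.6466) / ln(1.682) = 3.1200 / 0.5200 ≈ 6.00

6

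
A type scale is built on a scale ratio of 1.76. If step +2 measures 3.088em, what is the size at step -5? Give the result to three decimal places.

The gap is -5 − (2) = -7 steps, so the factor is 1.76^-7.
3.088 ÷ 1.76⁷ = 3.088 ÷ 52.31048 ≈ 0.059

0.059em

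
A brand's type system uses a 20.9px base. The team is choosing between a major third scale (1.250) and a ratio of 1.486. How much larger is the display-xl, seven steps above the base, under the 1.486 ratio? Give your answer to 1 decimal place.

234.8px

Major third: 20.9 × 1.250⁷ = 99.659px
At 1.486: 20.9 × 1.486⁷ = 334.409px
Difference: 334.409 − 99.659 = 234.750px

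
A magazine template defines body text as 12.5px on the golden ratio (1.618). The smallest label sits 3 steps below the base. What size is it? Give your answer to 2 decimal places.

12.5 ÷ 1.618³ = 12.5 ÷ 4.23580 ≈ 2.95

2.95px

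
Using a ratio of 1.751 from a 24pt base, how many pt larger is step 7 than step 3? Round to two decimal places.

Step 3: 24.0 × 1.751³ = 128.8456pt
Step 7: 24.0 × 1.751⁷ = 1211.1955pt
Difference: 1211.1955 − 128.8456 = 1082.3499pt

1082.35pt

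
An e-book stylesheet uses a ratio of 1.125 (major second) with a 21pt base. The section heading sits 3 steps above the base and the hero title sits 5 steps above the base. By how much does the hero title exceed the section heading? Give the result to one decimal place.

Step 3: 21.0 × 1.125³ = 29.900pt
Step 5: 21.0 × 1.125⁵ = 37.843pt
Difference: 37.843 − 29.900 = 7.943pt

7.9pt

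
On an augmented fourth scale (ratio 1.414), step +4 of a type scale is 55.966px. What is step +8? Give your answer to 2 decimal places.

55.966 × 1.414⁴ = 55.966 × 3.99758 ≈ 223.729

223.73px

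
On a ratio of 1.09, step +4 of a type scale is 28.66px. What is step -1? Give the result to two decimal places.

28.66 ÷ 1.09⁵ = 28.66 ÷ 1.53862 ≈ 18.627

18.63px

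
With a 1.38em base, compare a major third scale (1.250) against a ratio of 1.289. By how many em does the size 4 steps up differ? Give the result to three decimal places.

Major third: 1.38 × 1.250⁴ = 3.36914em
At 1.289: 1.38 × 1.289⁴ = 3.80970em
Difference: 3.80970 − 3.36914 = 0.44056em

0.441em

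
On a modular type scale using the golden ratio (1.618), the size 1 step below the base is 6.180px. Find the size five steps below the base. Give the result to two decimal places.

0.90px

The gap is -5 − (-1) = -4 steps, so the factor is 1.618^-4.
6.180 ÷ 1.618⁴ = 6.180 ÷ 6.85353 ≈ 0.902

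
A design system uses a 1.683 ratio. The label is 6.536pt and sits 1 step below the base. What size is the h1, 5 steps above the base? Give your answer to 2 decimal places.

148.53pt

6.536 × 1.683⁶ = 6.536 × 22.72504 ≈ 148.531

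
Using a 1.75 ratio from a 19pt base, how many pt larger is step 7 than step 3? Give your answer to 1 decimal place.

853.2pt

Step 3: 19.0 × 1.75³ = 101.828pt
Step 7: 19.0 × 1.75⁷ = 955.036pt
Difference: 955.036 − 101.828 = 853.208pt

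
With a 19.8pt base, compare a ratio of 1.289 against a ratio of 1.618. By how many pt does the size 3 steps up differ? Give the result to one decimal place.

At 1.289: 19.8 × 1.289³ = 42.406pt
At 1.618: 19.8 × 1.618³ = 83.869pt
Difference: 83.869 − 42.406 = 41.463pt

41.5pt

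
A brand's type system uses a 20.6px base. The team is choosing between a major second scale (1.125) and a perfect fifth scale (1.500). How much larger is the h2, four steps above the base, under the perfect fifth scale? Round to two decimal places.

71.29px

Major second: 20.6 × 1.125⁴ = 32.9972px
Perfect fifth: 20.6 × 1.500⁴ = 104.2875px
Difference: 104.2875 − 32.9972 = 71.2903px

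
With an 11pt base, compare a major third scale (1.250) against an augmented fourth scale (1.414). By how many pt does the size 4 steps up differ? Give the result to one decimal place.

17.1pt

Major third: 11.0 × 1.250⁴ = 26.855pt
Augmented fourth: 11.0 × 1.414⁴ = 43.973pt
Difference: 43.973 − 26.855 = 17.118pt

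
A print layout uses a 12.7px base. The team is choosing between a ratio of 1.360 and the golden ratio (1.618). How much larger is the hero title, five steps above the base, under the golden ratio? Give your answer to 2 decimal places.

81.74px

At 1.360: 12.7 × 1.360⁵ = 59.0879px
Golden ratio: 12.7 × 1.618⁵ = 140.8304px
Difference: 140.8304 − 59.0879 = 81.7425px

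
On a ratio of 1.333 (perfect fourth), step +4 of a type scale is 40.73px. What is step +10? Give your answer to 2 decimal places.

228.50px

Moving from step +4 to step +10 is 6 steps up, so multiply by r⁶.
40.73 × 1.333⁶ = 40.73 × 5.61023 ≈ 228.505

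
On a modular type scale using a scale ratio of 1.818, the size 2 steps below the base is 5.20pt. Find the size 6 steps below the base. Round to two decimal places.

0.48pt

5.20 ÷ 1.818⁴ = 5.20 ÷ 10.92384 ≈ 0.476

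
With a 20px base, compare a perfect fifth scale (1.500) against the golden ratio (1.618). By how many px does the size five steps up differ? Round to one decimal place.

69.9px

Perfect fifth: 20.0 × 1.500⁵ = 151.875px
Golden ratio: 20.0 × 1.618⁵ = 221.780px
Difference: 221.780 − 151.875 = 69.905px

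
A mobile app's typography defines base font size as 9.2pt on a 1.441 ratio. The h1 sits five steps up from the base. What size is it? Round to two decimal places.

57.16pt

Each step on a modular scale multiplies by the ratio, so the size n steps from the base is base × ratioⁿ.
9.2 × 1.441⁵ = 9.2 × 6.21327 ≈ 57.16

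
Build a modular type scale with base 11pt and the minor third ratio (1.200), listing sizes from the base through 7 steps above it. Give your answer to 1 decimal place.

Step 0: 11pt
Step 1: 11.0 × 1.200 = 13.2
Step 2: 11.0 × 1.200² = 15.8
Step 3: 11.0 × 1.200³ = 19.0
Step 4: 11.0 × 1.200⁴ = 22.8
Step 5: 11.0 × 1.200⁵ = 27.4
Step 6: 11.0 × 1.200⁶ = 32.8
Step 7: 11.0 × 1.200⁷ = 39.4

11.0pt, 13.2pt, 15.8pt, 19.0pt, 22.8pt, 27.4pt, 32.8pt, 39.4pt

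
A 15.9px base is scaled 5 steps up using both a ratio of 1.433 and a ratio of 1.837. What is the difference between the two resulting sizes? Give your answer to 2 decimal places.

236.54px

At 1.433: 15.9 × 1.433⁵ = 96.0789px
At 1.837: 15.9 × 1.837⁵ = 332.6158px
Difference: 332.6158 − 96.0789 = 236.5369px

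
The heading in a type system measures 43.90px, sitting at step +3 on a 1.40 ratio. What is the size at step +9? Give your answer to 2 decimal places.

Moving from step +3 to step +9 is 6 steps up, so multiply by r⁶.
43.90 × 1.40⁶ = 43.90 × 7.52954 ≈ 330.547

330.55px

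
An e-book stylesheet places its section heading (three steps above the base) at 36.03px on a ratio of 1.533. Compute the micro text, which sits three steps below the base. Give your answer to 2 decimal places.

Moving from step +3 to step -3 is 6 steps down, so divide by r⁶.
36.03 ÷ 1.533⁶ = 36.03 ÷ 12.97935 ≈ 2.776

2.78px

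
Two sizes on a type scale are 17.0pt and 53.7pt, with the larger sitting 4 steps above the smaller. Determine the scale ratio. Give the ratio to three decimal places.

1.333

The ratio satisfies 17.0 × r⁴ = 53.7, so r = (53.7 / 17.0)^(1/4).
r = 3.1588^(1/4) ≈ 1.3332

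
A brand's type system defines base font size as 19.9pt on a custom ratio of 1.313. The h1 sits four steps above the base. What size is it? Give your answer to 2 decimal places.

59.14pt

Every step multiplies by the scale ratio.
19.9 × 1.313⁴ = 19.9 × 2.97207 ≈ 59.14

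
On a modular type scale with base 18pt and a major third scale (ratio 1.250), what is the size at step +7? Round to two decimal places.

85.83pt

A modular type scale is a geometric sequence: sizeₙ = base × rⁿ.
18.0 × 1.250⁷ = 18.0 × 4.76837 ≈ 85.83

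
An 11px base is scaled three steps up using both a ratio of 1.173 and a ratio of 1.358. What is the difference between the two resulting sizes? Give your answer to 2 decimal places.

9.79px

At 1.173: 11.0 × 1.173³ = 17.7536px
At 1.358: 11.0 × 1.358³ = 27.5481px
Difference: 27.5481 − 17.7536 = 9.7945px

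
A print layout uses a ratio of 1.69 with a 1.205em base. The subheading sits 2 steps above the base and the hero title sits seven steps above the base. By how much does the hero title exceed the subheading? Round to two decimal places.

44.00em

Step 2: 1.205 × 1.69² = 3.4416em
Step 7: 1.205 × 1.69⁷ = 47.4454em
Difference: 47.4454 − 3.4416 = 44.0038em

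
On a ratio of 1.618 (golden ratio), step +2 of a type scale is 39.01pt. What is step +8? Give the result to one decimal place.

699.9pt

The gap is 8 − (2) = 6 steps, so the factor is 1.618^6.
39.01 × 1.618⁶ = 39.01 × 17.94201 ≈ 699.918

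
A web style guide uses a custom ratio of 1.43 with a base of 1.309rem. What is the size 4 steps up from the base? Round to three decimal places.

Each step on a modular scale multiplies by the ratio, so the size n steps from the base is base × ratioⁿ.
1.309 × 1.43⁴ = 1.309 × 4.18162 ≈ 5.474

5.474rem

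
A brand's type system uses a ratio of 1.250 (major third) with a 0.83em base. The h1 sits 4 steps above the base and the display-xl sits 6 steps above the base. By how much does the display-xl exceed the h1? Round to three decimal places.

Step 4: 0.83 × 1.250⁴ = 2.02637em
Step 6: 0.83 × 1.250⁶ = 3.16620em
Difference: 3.16620 − 2.02637 = 1.13983em

1.140em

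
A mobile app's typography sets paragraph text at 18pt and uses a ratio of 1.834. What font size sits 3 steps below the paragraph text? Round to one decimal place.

18.0 ÷ 1.834³ = 18.0 ÷ 6.16876 ≈ 2.92

2.9pt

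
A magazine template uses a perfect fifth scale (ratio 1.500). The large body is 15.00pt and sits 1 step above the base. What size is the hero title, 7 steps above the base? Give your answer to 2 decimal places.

Moving from step +1 to step +7 is 6 steps up, so multiply by r⁶.
15.00 × 1.500⁶ = 15.00 × 11.39062 ≈ 170.859

170.86pt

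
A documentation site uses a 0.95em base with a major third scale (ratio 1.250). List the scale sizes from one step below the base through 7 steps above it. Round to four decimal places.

0.7600em, 0.9500em, 1.1875em, 1.4844em, 1.8555em, 2.3193em, 2.8992em, 3.6240em, 4.5300em

Step -1: 0.95 ÷ 1.250 = 0.7600
Step 0: 0.95em
Step 1: 0.95 × 1.250 = 1.1875
Step 2: 0.95 × 1.250² = 1.4844
Step 3: 0.95 × 1.250³ = 1.8555
Step 4: 0.95 × 1.250⁴ = 2.3193
Step 5: 0.95 × 1.250⁵ = 2.8992
Step 6: 0.95 × 1.250⁶ = 3.6240
Step 7: 0.95 × 1.250⁷ = 4.5300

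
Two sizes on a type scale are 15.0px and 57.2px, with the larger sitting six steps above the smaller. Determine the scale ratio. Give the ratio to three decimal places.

r⁶ = 57.2 / 15.0, so r = (57.2/15.0)^(1/6).
r = 3.8133^(1/6) ≈ 1.2499

1.250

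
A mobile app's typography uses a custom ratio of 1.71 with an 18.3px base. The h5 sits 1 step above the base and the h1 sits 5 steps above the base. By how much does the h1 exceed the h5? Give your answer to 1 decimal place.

Step 1: 18.3 × 1.71 = 31.293px
Step 5: 18.3 × 1.71⁵ = 267.566px
Difference: 267.566 − 31.293 = 236.273px

236.3px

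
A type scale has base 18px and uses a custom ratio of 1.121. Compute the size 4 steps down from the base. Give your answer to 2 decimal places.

18.0 ÷ 1.121⁴ = 18.0 ÷ 1.57915 ≈ 11.40

11.40px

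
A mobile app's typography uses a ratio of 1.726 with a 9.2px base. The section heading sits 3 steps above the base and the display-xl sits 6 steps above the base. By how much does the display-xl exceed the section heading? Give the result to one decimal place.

Step 3: 9.2 × 1.726³ = 47.305px
Step 6: 9.2 × 1.726⁶ = 243.239px
Difference: 243.239 − 47.305 = 195.934px

195.9px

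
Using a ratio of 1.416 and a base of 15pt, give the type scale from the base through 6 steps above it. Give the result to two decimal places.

Step 0: 15pt
Step 1: 15.0 × 1.416 = 21.24
Step 2: 15.0 × 1.416² = 30.08
Step 3: 15.0 × 1.416³ = 42.59
Step 4: 15.0 × 1.416⁴ = 60.30
Step 5: 15.0 × 1.416⁵ = 85.39
Step 6: 15.0 × 1.416⁶ = 120.91

15.00pt, 21.24pt, 30.08pt, 42.59pt, 60.30pt, 85.39pt, 120.91pt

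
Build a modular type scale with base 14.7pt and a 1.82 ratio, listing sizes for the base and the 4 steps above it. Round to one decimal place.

14.7pt, 26.8pt, 48.7pt, 88.6pt, 161.3pt

Step 0: 14.7pt
Step 1: 14.7 × 1.82 = 26.8
Step 2: 14.7 × 1.82² = 48.7
Step 3: 14.7 × 1.82³ = 88.6
Step 4: 14.7 × 1.82⁴ = 161.3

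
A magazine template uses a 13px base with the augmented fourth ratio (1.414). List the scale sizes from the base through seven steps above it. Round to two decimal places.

Step 0: 13px
Step 1: 13.0 × 1.414 = 18.38
Step 2: 13.0 × 1.414² = 25.99
Step 3: 13.0 × 1.414³ = 36.75
Step 4: 13.0 × 1.414⁴ = 51.97
Step 5: 13.0 × 1.414⁵ = 73.48
Step 6: 13.0 × 1.414⁶ = 103.91
Step 7: 13.0 × 1.414⁷ = 146.92

13.00px, 18.38px, 25.99px, 36.75px, 51.97px, 73.48px, 103.91px, 146.92px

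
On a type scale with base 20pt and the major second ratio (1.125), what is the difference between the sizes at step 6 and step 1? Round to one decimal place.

Step 1: 20.0 × 1.125 = 22.500pt
Step 6: 20.0 × 1.125⁶ = 40.546pt
Difference: 40.546 − 22.500 = 18.046pt

18.0pt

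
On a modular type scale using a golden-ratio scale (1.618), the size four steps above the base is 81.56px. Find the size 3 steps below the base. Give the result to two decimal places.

81.56 ÷ 1.618⁷ = 81.56 ÷ 29.03017 ≈ 2.809

2.81px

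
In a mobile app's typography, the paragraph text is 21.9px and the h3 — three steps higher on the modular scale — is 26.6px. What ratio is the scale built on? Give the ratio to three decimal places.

1.067

r³ = 26.6 / 21.9, so r = (26.6/21.9)^(1/3).
r = 1.2146^(1/3) ≈ 1.0670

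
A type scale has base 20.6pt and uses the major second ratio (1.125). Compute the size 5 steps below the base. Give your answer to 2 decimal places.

20.6 ÷ 1.125⁵ = 20.6 ÷ 1.80203 ≈ 11.43

11.43pt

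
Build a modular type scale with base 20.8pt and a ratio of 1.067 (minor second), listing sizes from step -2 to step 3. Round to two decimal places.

Step -2: 20.8 ÷ 1.067² = 18.27
Step -1: 20.8 ÷ 1.067 = 19.49
Step 0: 20.8pt
Step 1: 20.8 × 1.067 = 22.19
Step 2: 20.8 × 1.067² = 23.68
Step 3: 20.8 × 1.067³ = 25.27

18.27pt, 19.49pt, 20.80pt, 22.19pt, 23.68pt, 25.27pt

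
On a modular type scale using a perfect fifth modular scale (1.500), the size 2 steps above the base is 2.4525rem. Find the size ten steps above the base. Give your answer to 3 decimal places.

2.4525 × 1.500⁸ = 2.4525 × 25.62891 ≈ 62.855

62.855rem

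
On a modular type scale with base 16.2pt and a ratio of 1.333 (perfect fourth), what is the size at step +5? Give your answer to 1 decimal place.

16.2 × 1.333⁵ = 16.2 × 4.20873 ≈ 68.18

68.2pt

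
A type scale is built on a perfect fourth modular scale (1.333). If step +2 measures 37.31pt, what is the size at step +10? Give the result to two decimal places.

371.93pt

37.31 × 1.333⁸ = 37.31 × 9.96876 ≈ 371.934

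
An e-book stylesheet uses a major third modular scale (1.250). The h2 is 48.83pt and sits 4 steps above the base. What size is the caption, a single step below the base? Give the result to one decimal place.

16.0pt

Moving from step +4 to step -1 is 5 steps down, so divide by r⁵.
48.83 ÷ 1.250⁵ = 48.83 ÷ 3.05176 ≈ 16.001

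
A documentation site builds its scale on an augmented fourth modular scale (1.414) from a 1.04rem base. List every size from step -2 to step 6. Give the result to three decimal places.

Step -2: 1.04 ÷ 1.414² = 0.520
Step -1: 1.04 ÷ 1.414 = 0.736
Step 0: 1.04rem
Step 1: 1.04 × 1.414 = 1.471
Step 2: 1.04 × 1.414² = 2.079
Step 3: 1.04 × 1.414³ = 2.940
Step 4: 1.04 × 1.414⁴ = 4.157
Step 5: 1.04 × 1.414⁵ = 5.879
Step 6: 1.04 × 1.414⁶ = 8.312

0.520rem, 0.736rem, 1.040rem, 1.471rem, 2.079rem, 2.940rem, 4.157rem, 5.879rem, 8.312rem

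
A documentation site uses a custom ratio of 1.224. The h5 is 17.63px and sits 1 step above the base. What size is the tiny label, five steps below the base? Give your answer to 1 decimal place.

5.2px

The gap is -5 − (1) = -6 steps, so the factor is 1.224^-6.
17.63 ÷ 1.224⁶ = 17.63 ÷ 3.36270 ≈ 5.243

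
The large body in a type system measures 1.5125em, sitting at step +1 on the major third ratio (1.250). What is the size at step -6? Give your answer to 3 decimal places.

1.5125 ÷ 1.250⁷ = 1.5125 ÷ 4.76837 ≈ 0.317

0.317em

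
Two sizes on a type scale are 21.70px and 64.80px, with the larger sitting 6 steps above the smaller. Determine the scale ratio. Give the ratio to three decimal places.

r⁶ = 64.80 / 21.70, so r = (64.80/21.70)^(1/6).
r = 2.9862^(1/6) ≈ 1.2000

1.200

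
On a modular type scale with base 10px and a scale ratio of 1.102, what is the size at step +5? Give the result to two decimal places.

16.25px

10.0 × 1.102⁵ = 10.0 × 1.62520 ≈ 16.25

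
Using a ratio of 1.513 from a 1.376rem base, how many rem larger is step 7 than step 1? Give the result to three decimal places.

22.892rem

Step 1: 1.376 × 1.513 = 2.08189rem
Step 7: 1.376 × 1.513⁷ = 24.97416rem
Difference: 24.97416 − 2.08189 = 22.89227rem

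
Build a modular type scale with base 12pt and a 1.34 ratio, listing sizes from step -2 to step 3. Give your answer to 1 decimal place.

6.7pt, 9.0pt, 12.0pt, 16.1pt, 21.5pt, 28.9pt

Step -2: 12.0 ÷ 1.34² = 6.7
Step -1: 12.0 ÷ 1.34 = 9.0
Step 0: 12pt
Step 1: 12.0 × 1.34 = 16.1
Step 2: 12.0 × 1.34² = 21.5
Step 3: 12.0 × 1.34³ = 28.9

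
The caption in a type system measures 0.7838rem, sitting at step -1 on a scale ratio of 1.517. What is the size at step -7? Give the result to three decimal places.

The gap is -7 − (-1) = -6 steps, so the factor is 1.517^-6.
0.7838 ÷ 1.517⁶ = 0.7838 ÷ 12.18747 ≈ 0.064

0.064rem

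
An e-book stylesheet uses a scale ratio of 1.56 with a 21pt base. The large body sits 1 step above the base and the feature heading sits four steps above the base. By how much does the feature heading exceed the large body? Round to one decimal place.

91.6pt

Step 1: 21.0 × 1.56 = 32.760pt
Step 4: 21.0 × 1.56⁴ = 124.371pt
Difference: 124.371 − 32.760 = 91.611pt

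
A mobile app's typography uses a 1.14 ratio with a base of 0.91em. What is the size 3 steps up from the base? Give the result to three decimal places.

1.348em

A modular type scale is a geometric sequence: sizeₙ = base × rⁿ.
0.91 × 1.14³ = 0.91 × 1.48154 ≈ 1.348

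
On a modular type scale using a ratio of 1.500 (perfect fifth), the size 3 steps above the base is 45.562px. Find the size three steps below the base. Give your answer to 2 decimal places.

Moving from step +3 to step -3 is 6 steps down, so divide by r⁶.
45.562 ÷ 1.500⁶ = 45.562 ÷ 11.39062 ≈ 4.000

4.00px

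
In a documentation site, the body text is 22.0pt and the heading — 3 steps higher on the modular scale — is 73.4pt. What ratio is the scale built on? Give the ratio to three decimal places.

r³ = 73.4 / 22.0, so r = (73.4/22.0)^(1/3).
r = 3.3364^(1/3) ≈ 1.4943

1.494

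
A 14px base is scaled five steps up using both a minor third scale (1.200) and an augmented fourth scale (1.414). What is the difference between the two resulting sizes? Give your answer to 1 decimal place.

44.3px

Minor third: 14.0 × 1.200⁵ = 34.836px
Augmented fourth: 14.0 × 1.414⁵ = 79.136px
Difference: 79.136 − 34.836 = 44.300px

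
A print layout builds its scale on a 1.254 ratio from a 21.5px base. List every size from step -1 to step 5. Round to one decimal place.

17.1px, 21.5px, 27.0px, 33.8px, 42.4px, 53.2px, 66.7px

Step -1: 21.5 ÷ 1.254 = 17.1
Step 0: 21.5px
Step 1: 21.5 × 1.254 = 27.0
Step 2: 21.5 × 1.254² = 33.8
Step 3: 21.5 × 1.254³ = 42.4
Step 4: 21.5 × 1.254⁴ = 53.2
Step 5: 21.5 × 1.254⁵ = 66.7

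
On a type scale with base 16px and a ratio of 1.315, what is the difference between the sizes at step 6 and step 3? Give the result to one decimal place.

Step 3: 16.0 × 1.315³ = 36.383px
Step 6: 16.0 × 1.315⁶ = 82.732px
Difference: 82.732 − 36.383 = 46.349px

46.3px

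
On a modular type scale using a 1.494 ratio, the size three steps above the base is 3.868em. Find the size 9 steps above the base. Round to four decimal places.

3.868 × 1.494⁶ = 3.868 × 11.11997 ≈ 43.0120

43.0120em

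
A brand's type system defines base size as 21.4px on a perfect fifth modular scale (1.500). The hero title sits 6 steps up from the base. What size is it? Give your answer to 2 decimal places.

21.4 × 1.500⁶ = 21.4 × 11.39062 ≈ 243.76

243.76px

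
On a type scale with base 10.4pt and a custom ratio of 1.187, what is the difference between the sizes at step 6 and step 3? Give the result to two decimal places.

11.70pt

Step 3: 10.4 × 1.187³ = 17.3934pt
Step 6: 10.4 × 1.187⁶ = 29.0896pt
Difference: 29.0896 − 17.3934 = 11.6962pt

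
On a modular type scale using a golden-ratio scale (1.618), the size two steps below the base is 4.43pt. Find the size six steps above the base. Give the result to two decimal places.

4.43 × 1.618⁸ = 4.43 × 46.97082 ≈ 208.081

208.08pt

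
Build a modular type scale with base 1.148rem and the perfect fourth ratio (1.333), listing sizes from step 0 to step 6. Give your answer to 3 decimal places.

1.148rem, 1.530rem, 2.040rem, 2.719rem, 3.625rem, 4.832rem, 6.441rem

Step 0: 1.148rem
Step 1: 1.148 × 1.333 = 1.530
Step 2: 1.148 × 1.333² = 2.040
Step 3: 1.148 × 1.333³ = 2.719
Step 4: 1.148 × 1.333⁴ = 3.625
Step 5: 1.148 × 1.333⁵ = 4.832
Step 6: 1.148 × 1.333⁶ = 6.441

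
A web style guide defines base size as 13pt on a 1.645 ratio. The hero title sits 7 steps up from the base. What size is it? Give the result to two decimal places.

Each step on a modular scale multiplies by the ratio, so the size n steps from the base is base × ratioⁿ.
13.0 × 1.645⁷ = 13.0 × 32.59578 ≈ 423.75

423.75pt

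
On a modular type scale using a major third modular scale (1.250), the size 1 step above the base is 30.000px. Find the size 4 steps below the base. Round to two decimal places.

9.83px

30.000 ÷ 1.250⁵ = 30.000 ÷ 3.05176 ≈ 9.830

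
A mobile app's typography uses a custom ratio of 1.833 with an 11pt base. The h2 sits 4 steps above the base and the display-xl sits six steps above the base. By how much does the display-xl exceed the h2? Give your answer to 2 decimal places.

293.04pt

Step 4: 11.0 × 1.833⁴ = 124.1774pt
Step 6: 11.0 × 1.833⁶ = 417.2223pt
Difference: 417.2223 − 124.1774 = 293.0449pt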